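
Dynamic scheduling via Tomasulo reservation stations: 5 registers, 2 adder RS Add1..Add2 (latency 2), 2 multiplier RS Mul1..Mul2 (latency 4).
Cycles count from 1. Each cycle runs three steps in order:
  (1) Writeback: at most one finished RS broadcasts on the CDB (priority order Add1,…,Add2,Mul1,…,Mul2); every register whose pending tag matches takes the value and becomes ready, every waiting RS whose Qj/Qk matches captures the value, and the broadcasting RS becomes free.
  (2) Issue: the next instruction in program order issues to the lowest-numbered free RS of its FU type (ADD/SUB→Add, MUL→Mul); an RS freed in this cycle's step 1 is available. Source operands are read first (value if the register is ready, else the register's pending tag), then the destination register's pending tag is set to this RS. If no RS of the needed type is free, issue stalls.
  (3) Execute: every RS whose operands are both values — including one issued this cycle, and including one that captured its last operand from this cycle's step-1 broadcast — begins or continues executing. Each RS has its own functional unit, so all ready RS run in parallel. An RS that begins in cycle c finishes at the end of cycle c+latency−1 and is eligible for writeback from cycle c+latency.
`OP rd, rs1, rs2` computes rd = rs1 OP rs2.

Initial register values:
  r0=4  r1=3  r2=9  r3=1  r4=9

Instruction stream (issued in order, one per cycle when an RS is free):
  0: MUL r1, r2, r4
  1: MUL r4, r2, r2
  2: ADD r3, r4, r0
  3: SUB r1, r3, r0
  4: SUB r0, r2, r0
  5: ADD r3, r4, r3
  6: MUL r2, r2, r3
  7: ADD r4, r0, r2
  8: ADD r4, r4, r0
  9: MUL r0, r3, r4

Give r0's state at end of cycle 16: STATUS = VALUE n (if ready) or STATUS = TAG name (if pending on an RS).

STATUS = TAG Mul2

cycle 1: issue MUL r1<-Mul1 // r0:4,r1:Mul1,r2:9,r3:1,r4:9
cycle 2: issue MUL r4<-Mul2 // r0:4,r1:Mul1,r2:9,r3:1,r4:Mul2
cycle 3: issue ADD r3<-Add1 // r0:4,r1:Mul1,r2:9,r3:Add1,r4:Mul2
cycle 4: issue SUB r1<-Add2 // r0:4,r1:Add2,r2:9,r3:Add1,r4:Mul2
cycle 5: CDB Mul1=81; stall // r0:4,r1:Add2,r2:9,r3:Add1,r4:Mul2
cycle 6: CDB Mul2=81; stall // r0:4,r1:Add2,r2:9,r3:Add1,r4:81
cycle 7: stall // r0:4,r1:Add2,r2:9,r3:Add1,r4:81
cycle 8: CDB Add1=85; issue SUB r0<-Add1 // r0:Add1,r1:Add2,r2:9,r3:85,r4:81
cycle 9: stall // r0:Add1,r1:Add2,r2:9,r3:85,r4:81
cycle 10: CDB Add1=5; issue ADD r3<-Add1 // r0:5,r1:Add2,r2:9,r3:Add1,r4:81
cycle 11: CDB Add2=81; issue MUL r2<-Mul1 // r0:5,r1:81,r2:Mul1,r3:Add1,r4:81
cycle 12: CDB Add1=166; issue ADD r4<-Add1 // r0:5,r1:81,r2:Mul1,r3:166,r4:Add1
cycle 13: issue ADD r4<-Add2 // r0:5,r1:81,r2:Mul1,r3:166,r4:Add2
cycle 14: issue MUL r0<-Mul2 // r0:Mul2,r1:81,r2:Mul1,r3:166,r4:Add2
cycle 15: - // r0:Mul2,r1:81,r2:Mul1,r3:166,r4:Add2
cycle 16: CDB Mul1=1494 // r0:Mul2,r1:81,r2:1494,r3:166,r4:Add2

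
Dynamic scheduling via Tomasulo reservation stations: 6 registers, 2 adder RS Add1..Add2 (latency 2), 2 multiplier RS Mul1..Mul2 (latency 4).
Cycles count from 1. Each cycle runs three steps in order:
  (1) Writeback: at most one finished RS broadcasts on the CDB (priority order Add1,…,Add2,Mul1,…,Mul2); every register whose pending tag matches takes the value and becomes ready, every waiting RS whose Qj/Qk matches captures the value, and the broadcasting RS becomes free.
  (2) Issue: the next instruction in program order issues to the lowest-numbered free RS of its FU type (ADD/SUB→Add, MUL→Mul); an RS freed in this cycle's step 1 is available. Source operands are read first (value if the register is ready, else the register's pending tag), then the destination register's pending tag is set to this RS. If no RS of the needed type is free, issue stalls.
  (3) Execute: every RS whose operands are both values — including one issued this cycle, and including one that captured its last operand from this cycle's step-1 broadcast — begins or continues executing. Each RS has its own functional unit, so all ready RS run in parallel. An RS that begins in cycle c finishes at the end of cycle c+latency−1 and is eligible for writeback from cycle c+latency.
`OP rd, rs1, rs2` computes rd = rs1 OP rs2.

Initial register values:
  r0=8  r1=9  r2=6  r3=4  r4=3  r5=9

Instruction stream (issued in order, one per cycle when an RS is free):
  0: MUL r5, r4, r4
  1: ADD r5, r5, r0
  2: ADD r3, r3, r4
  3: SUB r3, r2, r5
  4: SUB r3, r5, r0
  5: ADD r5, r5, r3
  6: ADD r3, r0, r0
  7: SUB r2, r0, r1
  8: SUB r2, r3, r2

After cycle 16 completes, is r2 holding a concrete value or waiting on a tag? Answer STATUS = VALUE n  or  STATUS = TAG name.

c1: issue MUL r5<-Mul1 | r0:8,r1:9,r2:6,r3:4,r4:3,r5:Mul1
c2: issue ADD r5<-Add1 | r0:8,r1:9,r2:6,r3:4,r4:3,r5:Add1
c3: issue ADD r3<-Add2 | r0:8,r1:9,r2:6,r3:Add2,r4:3,r5:Add1
c4: stall | r0:8,r1:9,r2:6,r3:Add2,r4:3,r5:Add1
c5: CDB Add2=7; issue SUB r3<-Add2 | r0:8,r1:9,r2:6,r3:Add2,r4:3,r5:Add1
c6: CDB Mul1=9; stall | r0:8,r1:9,r2:6,r3:Add2,r4:3,r5:Add1
c7: stall | r0:8,r1:9,r2:6,r3:Add2,r4:3,r5:Add1
c8: CDB Add1=17; issue SUB r3<-Add1 | r0:8,r1:9,r2:6,r3:Add1,r4:3,r5:17
c9: stall | r0:8,r1:9,r2:6,r3:Add1,r4:3,r5:17
c10: CDB Add1=9; issue ADD r5<-Add1 | r0:8,r1:9,r2:6,r3:9,r4:3,r5:Add1
c11: CDB Add2=-11; issue ADD r3<-Add2 | r0:8,r1:9,r2:6,r3:Add2,r4:3,r5:Add1
c12: CDB Add1=26; issue SUB r2<-Add1 | r0:8,r1:9,r2:Add1,r3:Add2,r4:3,r5:26
c13: CDB Add2=16; issue SUB r2<-Add2 | r0:8,r1:9,r2:Add2,r3:16,r4:3,r5:26
c14: CDB Add1=-1 | r0:8,r1:9,r2:Add2,r3:16,r4:3,r5:26
c15: - | r0:8,r1:9,r2:Add2,r3:16,r4:3,r5:26
c16: CDB Add2=17 | r0:8,r1:9,r2:17,r3:16,r4:3,r5:26

STATUS = VALUE 17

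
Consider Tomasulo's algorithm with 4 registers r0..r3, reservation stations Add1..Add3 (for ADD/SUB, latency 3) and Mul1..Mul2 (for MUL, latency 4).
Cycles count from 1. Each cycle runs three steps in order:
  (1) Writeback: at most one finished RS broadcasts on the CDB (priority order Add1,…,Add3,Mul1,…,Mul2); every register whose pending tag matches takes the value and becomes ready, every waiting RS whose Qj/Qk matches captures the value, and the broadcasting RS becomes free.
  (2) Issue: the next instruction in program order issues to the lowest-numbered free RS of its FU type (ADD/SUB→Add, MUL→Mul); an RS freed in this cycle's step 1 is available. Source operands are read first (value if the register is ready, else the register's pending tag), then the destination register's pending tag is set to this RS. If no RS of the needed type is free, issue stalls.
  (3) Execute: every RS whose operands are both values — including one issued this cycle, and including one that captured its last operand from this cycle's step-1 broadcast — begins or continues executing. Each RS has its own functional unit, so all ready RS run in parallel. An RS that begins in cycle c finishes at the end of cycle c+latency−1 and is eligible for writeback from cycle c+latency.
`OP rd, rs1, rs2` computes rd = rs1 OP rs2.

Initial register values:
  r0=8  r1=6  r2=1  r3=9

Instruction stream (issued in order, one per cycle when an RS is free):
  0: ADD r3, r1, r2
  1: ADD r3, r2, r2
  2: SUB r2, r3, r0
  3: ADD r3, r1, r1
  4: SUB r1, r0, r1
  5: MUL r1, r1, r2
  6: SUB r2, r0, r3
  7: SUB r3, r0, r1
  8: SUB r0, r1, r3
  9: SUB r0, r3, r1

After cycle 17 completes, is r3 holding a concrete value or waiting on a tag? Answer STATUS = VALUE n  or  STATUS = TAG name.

STATUS = VALUE 20

  c1: issue ADD r3<-Add1  regs: r0:8,r1:6,r2:1,r3:Add1
  c2: issue ADD r3<-Add2  regs: r0:8,r1:6,r2:1,r3:Add2
  c3: issue SUB r2<-Add3  regs: r0:8,r1:6,r2:Add3,r3:Add2
  c4: CDB Add1=7; issue ADD r3<-Add1  regs: r0:8,r1:6,r2:Add3,r3:Add1
  c5: CDB Add2=2; issue SUB r1<-Add2  regs: r0:8,r1:Add2,r2:Add3,r3:Add1
  c6: issue MUL r1<-Mul1  regs: r0:8,r1:Mul1,r2:Add3,r3:Add1
  c7: CDB Add1=12; issue SUB r2<-Add1  regs: r0:8,r1:Mul1,r2:Add1,r3:12
  c8: CDB Add2=2; issue SUB r3<-Add2  regs: r0:8,r1:Mul1,r2:Add1,r3:Add2
  c9: CDB Add3=-6; issue SUB r0<-Add3  regs: r0:Add3,r1:Mul1,r2:Add1,r3:Add2
  c10: CDB Add1=-4; issue SUB r0<-Add1  regs: r0:Add1,r1:Mul1,r2:-4,r3:Add2
  c11: -  regs: r0:Add1,r1:Mul1,r2:-4,r3:Add2
  c12: -  regs: r0:Add1,r1:Mul1,r2:-4,r3:Add2
  c13: CDB Mul1=-12  regs: r0:Add1,r1:-12,r2:-4,r3:Add2
  c14: -  regs: r0:Add1,r1:-12,r2:-4,r3:Add2
  c15: -  regs: r0:Add1,r1:-12,r2:-4,r3:Add2
  c16: CDB Add2=20  regs: r0:Add1,r1:-12,r2:-4,r3:20
  c17: -  regs: r0:Add1,r1:-12,r2:-4,r3:20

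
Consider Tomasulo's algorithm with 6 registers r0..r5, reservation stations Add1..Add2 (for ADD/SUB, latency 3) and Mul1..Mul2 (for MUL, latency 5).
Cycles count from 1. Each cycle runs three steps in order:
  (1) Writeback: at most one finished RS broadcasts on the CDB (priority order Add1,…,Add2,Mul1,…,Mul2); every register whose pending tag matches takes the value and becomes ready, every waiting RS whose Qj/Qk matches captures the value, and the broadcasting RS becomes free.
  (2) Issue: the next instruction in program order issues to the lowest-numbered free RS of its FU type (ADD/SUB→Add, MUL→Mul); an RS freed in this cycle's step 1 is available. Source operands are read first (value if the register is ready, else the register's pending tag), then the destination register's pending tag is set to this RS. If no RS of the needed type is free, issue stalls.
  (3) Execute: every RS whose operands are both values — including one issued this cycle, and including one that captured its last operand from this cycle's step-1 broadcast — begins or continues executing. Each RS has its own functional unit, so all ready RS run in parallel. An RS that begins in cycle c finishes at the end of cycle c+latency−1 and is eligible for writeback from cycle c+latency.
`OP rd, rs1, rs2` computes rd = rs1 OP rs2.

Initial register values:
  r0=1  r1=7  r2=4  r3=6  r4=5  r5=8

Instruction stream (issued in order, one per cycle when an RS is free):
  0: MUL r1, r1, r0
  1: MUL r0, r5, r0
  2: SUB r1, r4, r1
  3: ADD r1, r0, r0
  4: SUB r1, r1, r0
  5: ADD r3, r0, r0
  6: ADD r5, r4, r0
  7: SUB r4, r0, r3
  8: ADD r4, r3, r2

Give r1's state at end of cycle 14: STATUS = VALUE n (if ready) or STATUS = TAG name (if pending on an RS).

  c1: issue MUL r1<-Mul1  regs: r0:1,r1:Mul1,r2:4,r3:6,r4:5,r5:8
  c2: issue MUL r0<-Mul2  regs: r0:Mul2,r1:Mul1,r2:4,r3:6,r4:5,r5:8
  c3: issue SUB r1<-Add1  regs: r0:Mul2,r1:Add1,r2:4,r3:6,r4:5,r5:8
  c4: issue ADD r1<-Add2  regs: r0:Mul2,r1:Add2,r2:4,r3:6,r4:5,r5:8
  c5: stall  regs: r0:Mul2,r1:Add2,r2:4,r3:6,r4:5,r5:8
  c6: CDB Mul1=7; stall  regs: r0:Mul2,r1:Add2,r2:4,r3:6,r4:5,r5:8
  c7: CDB Mul2=8; stall  regs: r0:8,r1:Add2,r2:4,r3:6,r4:5,r5:8
  c8: stall  regs: r0:8,r1:Add2,r2:4,r3:6,r4:5,r5:8
  c9: CDB Add1=-2; issue SUB r1<-Add1  regs: r0:8,r1:Add1,r2:4,r3:6,r4:5,r5:8
  c10: CDB Add2=16; issue ADD r3<-Add2  regs: r0:8,r1:Add1,r2:4,r3:Add2,r4:5,r5:8
  c11: stall  regs: r0:8,r1:Add1,r2:4,r3:Add2,r4:5,r5:8
  c12: stall  regs: r0:8,r1:Add1,r2:4,r3:Add2,r4:5,r5:8
  c13: CDB Add1=8; issue ADD r5<-Add1  regs: r0:8,r1:8,r2:4,r3:Add2,r4:5,r5:Add1
  c14: CDB Add2=16; issue SUB r4<-Add2  regs: r0:8,r1:8,r2:4,r3:16,r4:Add2,r5:Add1

STATUS = VALUE 8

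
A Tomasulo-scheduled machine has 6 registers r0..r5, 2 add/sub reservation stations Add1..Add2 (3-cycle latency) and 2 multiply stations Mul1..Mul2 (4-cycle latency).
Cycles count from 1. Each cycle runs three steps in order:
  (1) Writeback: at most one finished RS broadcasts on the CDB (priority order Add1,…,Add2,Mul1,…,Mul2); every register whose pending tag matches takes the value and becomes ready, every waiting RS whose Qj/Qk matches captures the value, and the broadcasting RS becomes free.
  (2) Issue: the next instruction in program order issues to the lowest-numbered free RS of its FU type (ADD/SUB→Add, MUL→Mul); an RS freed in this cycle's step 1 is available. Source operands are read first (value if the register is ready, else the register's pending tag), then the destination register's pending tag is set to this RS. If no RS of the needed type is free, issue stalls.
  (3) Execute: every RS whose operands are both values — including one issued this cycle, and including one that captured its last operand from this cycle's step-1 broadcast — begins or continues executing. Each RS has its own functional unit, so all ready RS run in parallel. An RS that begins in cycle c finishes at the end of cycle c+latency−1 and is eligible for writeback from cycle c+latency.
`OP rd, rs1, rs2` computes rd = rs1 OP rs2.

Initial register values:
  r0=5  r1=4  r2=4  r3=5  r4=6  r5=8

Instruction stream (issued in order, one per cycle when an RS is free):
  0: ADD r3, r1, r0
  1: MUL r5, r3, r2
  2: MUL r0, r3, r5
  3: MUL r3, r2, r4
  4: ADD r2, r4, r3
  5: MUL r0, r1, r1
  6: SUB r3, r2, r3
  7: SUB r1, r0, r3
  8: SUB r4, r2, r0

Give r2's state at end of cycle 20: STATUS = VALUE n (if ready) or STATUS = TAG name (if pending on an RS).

STATUS = VALUE 30

c1: issue ADD r3<-Add1 | r0:5,r1:4,r2:4,r3:Add1,r4:6,r5:8
c2: issue MUL r5<-Mul1 | r0:5,r1:4,r2:4,r3:Add1,r4:6,r5:Mul1
c3: issue MUL r0<-Mul2 | r0:Mul2,r1:4,r2:4,r3:Add1,r4:6,r5:Mul1
c4: CDB Add1=9; stall | r0:Mul2,r1:4,r2:4,r3:9,r4:6,r5:Mul1
c5: stall | r0:Mul2,r1:4,r2:4,r3:9,r4:6,r5:Mul1
c6: stall | r0:Mul2,r1:4,r2:4,r3:9,r4:6,r5:Mul1
c7: stall | r0:Mul2,r1:4,r2:4,r3:9,r4:6,r5:Mul1
c8: CDB Mul1=36; issue MUL r3<-Mul1 | r0:Mul2,r1:4,r2:4,r3:Mul1,r4:6,r5:36
c9: issue ADD r2<-Add1 | r0:Mul2,r1:4,r2:Add1,r3:Mul1,r4:6,r5:36
c10: stall | r0:Mul2,r1:4,r2:Add1,r3:Mul1,r4:6,r5:36
c11: stall | r0:Mul2,r1:4,r2:Add1,r3:Mul1,r4:6,r5:36
c12: CDB Mul1=24; issue MUL r0<-Mul1 | r0:Mul1,r1:4,r2:Add1,r3:24,r4:6,r5:36
c13: CDB Mul2=324; issue SUB r3<-Add2 | r0:Mul1,r1:4,r2:Add1,r3:Add2,r4:6,r5:36
c14: stall | r0:Mul1,r1:4,r2:Add1,r3:Add2,r4:6,r5:36
c15: CDB Add1=30; issue SUB r1<-Add1 | r0:Mul1,r1:Add1,r2:30,r3:Add2,r4:6,r5:36
c16: CDB Mul1=16; stall | r0:16,r1:Add1,r2:30,r3:Add2,r4:6,r5:36
c17: stall | r0:16,r1:Add1,r2:30,r3:Add2,r4:6,r5:36
c18: CDB Add2=6; issue SUB r4<-Add2 | r0:16,r1:Add1,r2:30,r3:6,r4:Add2,r5:36
c19: - | r0:16,r1:Add1,r2:30,r3:6,r4:Add2,r5:36
c20: - | r0:16,r1:Add1,r2:30,r3:6,r4:Add2,r5:36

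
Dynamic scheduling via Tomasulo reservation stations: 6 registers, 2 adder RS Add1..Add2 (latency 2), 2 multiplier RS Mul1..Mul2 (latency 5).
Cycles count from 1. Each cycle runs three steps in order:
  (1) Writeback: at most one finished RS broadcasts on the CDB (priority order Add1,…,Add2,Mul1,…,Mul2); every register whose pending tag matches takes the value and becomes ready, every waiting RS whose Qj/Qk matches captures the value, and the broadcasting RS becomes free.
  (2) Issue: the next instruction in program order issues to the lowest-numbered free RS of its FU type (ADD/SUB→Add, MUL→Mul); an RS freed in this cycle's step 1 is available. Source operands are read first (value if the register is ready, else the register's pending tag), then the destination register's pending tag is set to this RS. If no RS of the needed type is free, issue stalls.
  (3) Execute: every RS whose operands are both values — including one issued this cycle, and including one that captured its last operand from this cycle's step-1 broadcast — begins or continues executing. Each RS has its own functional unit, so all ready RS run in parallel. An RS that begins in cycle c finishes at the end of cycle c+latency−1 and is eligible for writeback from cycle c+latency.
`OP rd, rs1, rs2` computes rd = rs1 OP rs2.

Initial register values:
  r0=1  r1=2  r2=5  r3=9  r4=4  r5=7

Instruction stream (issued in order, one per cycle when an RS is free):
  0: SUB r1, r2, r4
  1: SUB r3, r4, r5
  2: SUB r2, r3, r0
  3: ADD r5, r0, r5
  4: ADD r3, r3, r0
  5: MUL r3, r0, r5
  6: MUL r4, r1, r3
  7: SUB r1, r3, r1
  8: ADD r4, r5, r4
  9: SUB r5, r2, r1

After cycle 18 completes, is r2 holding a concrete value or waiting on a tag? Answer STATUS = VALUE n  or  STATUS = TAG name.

cycle 1: issue SUB r1<-Add1 // r0:1,r1:Add1,r2:5,r3:9,r4:4,r5:7
cycle 2: issue SUB r3<-Add2 // r0:1,r1:Add1,r2:5,r3:Add2,r4:4,r5:7
cycle 3: CDB Add1=1; issue SUB r2<-Add1 // r0:1,r1:1,r2:Add1,r3:Add2,r4:4,r5:7
cycle 4: CDB Add2=-3; issue ADD r5<-Add2 // r0:1,r1:1,r2:Add1,r3:-3,r4:4,r5:Add2
cycle 5: stall // r0:1,r1:1,r2:Add1,r3:-3,r4:4,r5:Add2
cycle 6: CDB Add1=-4; issue ADD r3<-Add1 // r0:1,r1:1,r2:-4,r3:Add1,r4:4,r5:Add2
cycle 7: CDB Add2=8; issue MUL r3<-Mul1 // r0:1,r1:1,r2:-4,r3:Mul1,r4:4,r5:8
cycle 8: CDB Add1=-2; issue MUL r4<-Mul2 // r0:1,r1:1,r2:-4,r3:Mul1,r4:Mul2,r5:8
cycle 9: issue SUB r1<-Add1 // r0:1,r1:Add1,r2:-4,r3:Mul1,r4:Mul2,r5:8
cycle 10: issue ADD r4<-Add2 // r0:1,r1:Add1,r2:-4,r3:Mul1,r4:Add2,r5:8
cycle 11: stall // r0:1,r1:Add1,r2:-4,r3:Mul1,r4:Add2,r5:8
cycle 12: CDB Mul1=8; stall // r0:1,r1:Add1,r2:-4,r3:8,r4:Add2,r5:8
cycle 13: stall // r0:1,r1:Add1,r2:-4,r3:8,r4:Add2,r5:8
cycle 14: CDB Add1=7; issue SUB r5<-Add1 // r0:1,r1:7,r2:-4,r3:8,r4:Add2,r5:Add1
cycle 15: - // r0:1,r1:7,r2:-4,r3:8,r4:Add2,r5:Add1
cycle 16: CDB Add1=-11 // r0:1,r1:7,r2:-4,r3:8,r4:Add2,r5:-11
cycle 17: CDB Mul2=8 // r0:1,r1:7,r2:-4,r3:8,r4:Add2,r5:-11
cycle 18: - // r0:1,r1:7,r2:-4,r3:8,r4:Add2,r5:-11

STATUS = VALUE -4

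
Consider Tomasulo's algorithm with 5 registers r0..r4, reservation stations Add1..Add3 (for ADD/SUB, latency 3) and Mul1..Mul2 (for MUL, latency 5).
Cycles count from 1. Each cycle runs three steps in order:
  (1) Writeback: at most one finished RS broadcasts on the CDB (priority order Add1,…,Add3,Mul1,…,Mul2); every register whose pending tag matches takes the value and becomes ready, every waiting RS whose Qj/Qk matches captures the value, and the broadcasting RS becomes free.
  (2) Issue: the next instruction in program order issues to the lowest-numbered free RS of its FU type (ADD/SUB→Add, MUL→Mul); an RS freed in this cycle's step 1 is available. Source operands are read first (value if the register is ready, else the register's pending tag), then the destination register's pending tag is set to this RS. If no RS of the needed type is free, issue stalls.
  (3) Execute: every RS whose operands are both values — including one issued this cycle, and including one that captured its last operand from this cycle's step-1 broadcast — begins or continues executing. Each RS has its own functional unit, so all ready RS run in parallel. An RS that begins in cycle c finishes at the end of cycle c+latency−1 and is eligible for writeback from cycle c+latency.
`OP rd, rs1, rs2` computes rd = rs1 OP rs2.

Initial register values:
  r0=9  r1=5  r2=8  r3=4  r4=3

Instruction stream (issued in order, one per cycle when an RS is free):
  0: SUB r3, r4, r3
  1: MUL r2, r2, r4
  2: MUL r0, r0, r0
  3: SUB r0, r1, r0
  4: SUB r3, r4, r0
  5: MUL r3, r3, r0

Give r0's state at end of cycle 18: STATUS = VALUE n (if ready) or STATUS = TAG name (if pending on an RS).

STATUS = VALUE -76

c1: issue SUB r3<-Add1 | r0:9,r1:5,r2:8,r3:Add1,r4:3
c2: issue MUL r2<-Mul1 | r0:9,r1:5,r2:Mul1,r3:Add1,r4:3
c3: issue MUL r0<-Mul2 | r0:Mul2,r1:5,r2:Mul1,r3:Add1,r4:3
c4: CDB Add1=-1; issue SUB r0<-Add1 | r0:Add1,r1:5,r2:Mul1,r3:-1,r4:3
c5: issue SUB r3<-Add2 | r0:Add1,r1:5,r2:Mul1,r3:Add2,r4:3
c6: stall | r0:Add1,r1:5,r2:Mul1,r3:Add2,r4:3
c7: CDB Mul1=24; issue MUL r3<-Mul1 | r0:Add1,r1:5,r2:24,r3:Mul1,r4:3
c8: CDB Mul2=81 | r0:Add1,r1:5,r2:24,r3:Mul1,r4:3
c9: - | r0:Add1,r1:5,r2:24,r3:Mul1,r4:3
c10: - | r0:Add1,r1:5,r2:24,r3:Mul1,r4:3
c11: CDB Add1=-76 | r0:-76,r1:5,r2:24,r3:Mul1,r4:3
c12: - | r0:-76,r1:5,r2:24,r3:Mul1,r4:3
c13: - | r0:-76,r1:5,r2:24,r3:Mul1,r4:3
c14: CDB Add2=79 | r0:-76,r1:5,r2:24,r3:Mul1,r4:3
c15: - | r0:-76,r1:5,r2:24,r3:Mul1,r4:3
c16: - | r0:-76,r1:5,r2:24,r3:Mul1,r4:3
c17: - | r0:-76,r1:5,r2:24,r3:Mul1,r4:3
c18: - | r0:-76,r1:5,r2:24,r3:Mul1,r4:3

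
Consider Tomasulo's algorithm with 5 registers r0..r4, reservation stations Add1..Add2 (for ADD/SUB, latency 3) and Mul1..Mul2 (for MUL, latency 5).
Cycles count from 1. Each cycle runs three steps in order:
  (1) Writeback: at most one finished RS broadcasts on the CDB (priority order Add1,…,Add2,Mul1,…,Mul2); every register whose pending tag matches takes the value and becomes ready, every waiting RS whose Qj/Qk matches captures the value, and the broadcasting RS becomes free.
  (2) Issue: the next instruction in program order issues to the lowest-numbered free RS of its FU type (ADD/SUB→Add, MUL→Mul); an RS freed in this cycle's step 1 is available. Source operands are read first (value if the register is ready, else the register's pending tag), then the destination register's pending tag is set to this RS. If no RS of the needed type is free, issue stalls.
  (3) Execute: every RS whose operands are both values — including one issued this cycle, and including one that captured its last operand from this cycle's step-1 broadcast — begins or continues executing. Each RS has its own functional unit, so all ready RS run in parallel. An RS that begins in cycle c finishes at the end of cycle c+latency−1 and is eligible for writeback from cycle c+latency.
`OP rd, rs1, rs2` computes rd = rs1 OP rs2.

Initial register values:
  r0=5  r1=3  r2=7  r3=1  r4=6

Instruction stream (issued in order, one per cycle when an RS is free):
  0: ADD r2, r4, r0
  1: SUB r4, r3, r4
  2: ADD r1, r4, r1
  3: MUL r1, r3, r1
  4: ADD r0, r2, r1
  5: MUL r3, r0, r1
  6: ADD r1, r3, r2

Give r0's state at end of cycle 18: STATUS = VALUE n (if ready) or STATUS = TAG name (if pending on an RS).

c1: issue ADD r2<-Add1 | r0:5,r1:3,r2:Add1,r3:1,r4:6
c2: issue SUB r4<-Add2 | r0:5,r1:3,r2:Add1,r3:1,r4:Add2
c3: stall | r0:5,r1:3,r2:Add1,r3:1,r4:Add2
c4: CDB Add1=11; issue ADD r1<-Add1 | r0:5,r1:Add1,r2:11,r3:1,r4:Add2
c5: CDB Add2=-5; issue MUL r1<-Mul1 | r0:5,r1:Mul1,r2:11,r3:1,r4:-5
c6: issue ADD r0<-Add2 | r0:Add2,r1:Mul1,r2:11,r3:1,r4:-5
c7: issue MUL r3<-Mul2 | r0:Add2,r1:Mul1,r2:11,r3:Mul2,r4:-5
c8: CDB Add1=-2; issue ADD r1<-Add1 | r0:Add2,r1:Add1,r2:11,r3:Mul2,r4:-5
c9: - | r0:Add2,r1:Add1,r2:11,r3:Mul2,r4:-5
c10: - | r0:Add2,r1:Add1,r2:11,r3:Mul2,r4:-5
c11: - | r0:Add2,r1:Add1,r2:11,r3:Mul2,r4:-5
c12: - | r0:Add2,r1:Add1,r2:11,r3:Mul2,r4:-5
c13: CDB Mul1=-2 | r0:Add2,r1:Add1,r2:11,r3:Mul2,r4:-5
c14: - | r0:Add2,r1:Add1,r2:11,r3:Mul2,r4:-5
c15: - | r0:Add2,r1:Add1,r2:11,r3:Mul2,r4:-5
c16: CDB Add2=9 | r0:9,r1:Add1,r2:11,r3:Mul2,r4:-5
c17: - | r0:9,r1:Add1,r2:11,r3:Mul2,r4:-5
c18: - | r0:9,r1:Add1,r2:11,r3:Mul2,r4:-5

STATUS = VALUE 9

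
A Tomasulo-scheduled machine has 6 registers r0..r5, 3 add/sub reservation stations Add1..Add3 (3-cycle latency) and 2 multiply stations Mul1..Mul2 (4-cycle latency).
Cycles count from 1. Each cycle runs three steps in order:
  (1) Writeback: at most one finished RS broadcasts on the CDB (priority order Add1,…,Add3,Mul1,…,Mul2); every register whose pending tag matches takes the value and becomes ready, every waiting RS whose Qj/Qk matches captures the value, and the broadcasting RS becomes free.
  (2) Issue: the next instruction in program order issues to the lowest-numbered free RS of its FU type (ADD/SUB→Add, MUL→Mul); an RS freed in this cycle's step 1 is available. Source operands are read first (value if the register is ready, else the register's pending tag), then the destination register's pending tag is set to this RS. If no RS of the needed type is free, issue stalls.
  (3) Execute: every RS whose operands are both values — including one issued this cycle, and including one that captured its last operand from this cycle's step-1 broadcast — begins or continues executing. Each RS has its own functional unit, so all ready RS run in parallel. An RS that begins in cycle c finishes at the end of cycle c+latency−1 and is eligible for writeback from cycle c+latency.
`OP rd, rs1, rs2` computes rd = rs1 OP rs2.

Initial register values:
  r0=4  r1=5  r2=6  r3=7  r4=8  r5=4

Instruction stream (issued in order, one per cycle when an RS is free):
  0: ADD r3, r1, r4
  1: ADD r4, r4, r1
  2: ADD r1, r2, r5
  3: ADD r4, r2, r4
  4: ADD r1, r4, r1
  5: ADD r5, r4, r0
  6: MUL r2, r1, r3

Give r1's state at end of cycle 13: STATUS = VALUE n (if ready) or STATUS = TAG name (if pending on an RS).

STATUS = VALUE 29

cycle 1: issue ADD r3<-Add1 // r0:4,r1:5,r2:6,r3:Add1,r4:8,r5:4
cycle 2: issue ADD r4<-Add2 // r0:4,r1:5,r2:6,r3:Add1,r4:Add2,r5:4
cycle 3: issue ADD r1<-Add3 // r0:4,r1:Add3,r2:6,r3:Add1,r4:Add2,r5:4
cycle 4: CDB Add1=13; issue ADD r4<-Add1 // r0:4,r1:Add3,r2:6,r3:13,r4:Add1,r5:4
cycle 5: CDB Add2=13; issue ADD r1<-Add2 // r0:4,r1:Add2,r2:6,r3:13,r4:Add1,r5:4
cycle 6: CDB Add3=10; issue ADD r5<-Add3 // r0:4,r1:Add2,r2:6,r3:13,r4:Add1,r5:Add3
cycle 7: issue MUL r2<-Mul1 // r0:4,r1:Add2,r2:Mul1,r3:13,r4:Add1,r5:Add3
cycle 8: CDB Add1=19 // r0:4,r1:Add2,r2:Mul1,r3:13,r4:19,r5:Add3
cycle 9: - // r0:4,r1:Add2,r2:Mul1,r3:13,r4:19,r5:Add3
cycle 10: - // r0:4,r1:Add2,r2:Mul1,r3:13,r4:19,r5:Add3
cycle 11: CDB Add2=29 // r0:4,r1:29,r2:Mul1,r3:13,r4:19,r5:Add3
cycle 12: CDB Add3=23 // r0:4,r1:29,r2:Mul1,r3:13,r4:19,r5:23
cycle 13: - // r0:4,r1:29,r2:Mul1,r3:13,r4:19,r5:23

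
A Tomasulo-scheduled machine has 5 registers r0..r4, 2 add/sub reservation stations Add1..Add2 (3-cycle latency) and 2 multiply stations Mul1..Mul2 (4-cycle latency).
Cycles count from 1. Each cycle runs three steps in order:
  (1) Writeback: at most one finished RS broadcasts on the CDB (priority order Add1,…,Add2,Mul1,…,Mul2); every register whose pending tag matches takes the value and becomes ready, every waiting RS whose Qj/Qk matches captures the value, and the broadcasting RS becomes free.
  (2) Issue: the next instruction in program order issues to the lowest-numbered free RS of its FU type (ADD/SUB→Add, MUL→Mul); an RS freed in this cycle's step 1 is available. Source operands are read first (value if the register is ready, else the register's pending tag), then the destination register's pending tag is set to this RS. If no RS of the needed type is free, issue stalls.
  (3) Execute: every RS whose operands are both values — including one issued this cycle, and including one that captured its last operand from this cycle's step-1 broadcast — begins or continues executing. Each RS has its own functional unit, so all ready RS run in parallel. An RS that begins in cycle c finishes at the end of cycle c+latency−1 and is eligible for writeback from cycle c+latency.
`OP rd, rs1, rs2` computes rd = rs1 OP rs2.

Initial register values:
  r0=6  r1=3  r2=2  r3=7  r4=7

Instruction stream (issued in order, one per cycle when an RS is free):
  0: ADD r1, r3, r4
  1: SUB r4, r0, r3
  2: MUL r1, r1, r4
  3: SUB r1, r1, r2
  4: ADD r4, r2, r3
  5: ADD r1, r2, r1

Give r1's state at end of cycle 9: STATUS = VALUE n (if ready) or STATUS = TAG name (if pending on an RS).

STATUS = TAG Add2

cycle 1: issue ADD r1<-Add1 // r0:6,r1:Add1,r2:2,r3:7,r4:7
cycle 2: issue SUB r4<-Add2 // r0:6,r1:Add1,r2:2,r3:7,r4:Add2
cycle 3: issue MUL r1<-Mul1 // r0:6,r1:Mul1,r2:2,r3:7,r4:Add2
cycle 4: CDB Add1=14; issue SUB r1<-Add1 // r0:6,r1:Add1,r2:2,r3:7,r4:Add2
cycle 5: CDB Add2=-1; issue ADD r4<-Add2 // r0:6,r1:Add1,r2:2,r3:7,r4:Add2
cycle 6: stall // r0:6,r1:Add1,r2:2,r3:7,r4:Add2
cycle 7: stall // r0:6,r1:Add1,r2:2,r3:7,r4:Add2
cycle 8: CDB Add2=9; issue ADD r1<-Add2 // r0:6,r1:Add2,r2:2,r3:7,r4:9
cycle 9: CDB Mul1=-14 // r0:6,r1:Add2,r2:2,r3:7,r4:9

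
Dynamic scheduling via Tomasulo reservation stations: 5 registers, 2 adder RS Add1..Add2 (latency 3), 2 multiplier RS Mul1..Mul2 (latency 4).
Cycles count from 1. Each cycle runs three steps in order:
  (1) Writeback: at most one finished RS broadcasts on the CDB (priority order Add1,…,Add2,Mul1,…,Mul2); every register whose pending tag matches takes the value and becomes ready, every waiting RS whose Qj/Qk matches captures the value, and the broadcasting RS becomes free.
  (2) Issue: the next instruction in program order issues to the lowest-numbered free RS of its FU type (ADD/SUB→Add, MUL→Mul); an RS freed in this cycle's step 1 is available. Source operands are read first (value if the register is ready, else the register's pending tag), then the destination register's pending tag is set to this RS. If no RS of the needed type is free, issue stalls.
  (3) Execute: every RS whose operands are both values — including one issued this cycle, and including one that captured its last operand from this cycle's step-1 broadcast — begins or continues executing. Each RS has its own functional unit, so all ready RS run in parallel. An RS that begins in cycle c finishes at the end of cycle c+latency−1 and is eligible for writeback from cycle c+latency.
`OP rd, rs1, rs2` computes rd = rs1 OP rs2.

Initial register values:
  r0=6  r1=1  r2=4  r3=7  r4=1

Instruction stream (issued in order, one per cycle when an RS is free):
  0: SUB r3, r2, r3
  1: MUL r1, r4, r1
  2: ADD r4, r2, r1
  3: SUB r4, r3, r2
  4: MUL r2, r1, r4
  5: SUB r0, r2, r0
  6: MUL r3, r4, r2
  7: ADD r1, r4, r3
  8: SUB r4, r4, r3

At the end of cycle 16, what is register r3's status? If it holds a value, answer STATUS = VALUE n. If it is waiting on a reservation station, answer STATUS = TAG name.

STATUS = VALUE 49

cycle 1: issue SUB r3<-Add1 // r0:6,r1:1,r2:4,r3:Add1,r4:1
cycle 2: issue MUL r1<-Mul1 // r0:6,r1:Mul1,r2:4,r3:Add1,r4:1
cycle 3: issue ADD r4<-Add2 // r0:6,r1:Mul1,r2:4,r3:Add1,r4:Add2
cycle 4: CDB Add1=-3; issue SUB r4<-Add1 // r0:6,r1:Mul1,r2:4,r3:-3,r4:Add1
cycle 5: issue MUL r2<-Mul2 // r0:6,r1:Mul1,r2:Mul2,r3:-3,r4:Add1
cycle 6: CDB Mul1=1; stall // r0:6,r1:1,r2:Mul2,r3:-3,r4:Add1
cycle 7: CDB Add1=-7; issue SUB r0<-Add1 // r0:Add1,r1:1,r2:Mul2,r3:-3,r4:-7
cycle 8: issue MUL r3<-Mul1 // r0:Add1,r1:1,r2:Mul2,r3:Mul1,r4:-7
cycle 9: CDB Add2=5; issue ADD r1<-Add2 // r0:Add1,r1:Add2,r2:Mul2,r3:Mul1,r4:-7
cycle 10: stall // r0:Add1,r1:Add2,r2:Mul2,r3:Mul1,r4:-7
cycle 11: CDB Mul2=-7; stall // r0:Add1,r1:Add2,r2:-7,r3:Mul1,r4:-7
cycle 12: stall // r0:Add1,r1:Add2,r2:-7,r3:Mul1,r4:-7
cycle 13: stall // r0:Add1,r1:Add2,r2:-7,r3:Mul1,r4:-7
cycle 14: CDB Add1=-13; issue SUB r4<-Add1 // r0:-13,r1:Add2,r2:-7,r3:Mul1,r4:Add1
cycle 15: CDB Mul1=49 // r0:-13,r1:Add2,r2:-7,r3:49,r4:Add1
cycle 16: - // r0:-13,r1:Add2,r2:-7,r3:49,r4:Add1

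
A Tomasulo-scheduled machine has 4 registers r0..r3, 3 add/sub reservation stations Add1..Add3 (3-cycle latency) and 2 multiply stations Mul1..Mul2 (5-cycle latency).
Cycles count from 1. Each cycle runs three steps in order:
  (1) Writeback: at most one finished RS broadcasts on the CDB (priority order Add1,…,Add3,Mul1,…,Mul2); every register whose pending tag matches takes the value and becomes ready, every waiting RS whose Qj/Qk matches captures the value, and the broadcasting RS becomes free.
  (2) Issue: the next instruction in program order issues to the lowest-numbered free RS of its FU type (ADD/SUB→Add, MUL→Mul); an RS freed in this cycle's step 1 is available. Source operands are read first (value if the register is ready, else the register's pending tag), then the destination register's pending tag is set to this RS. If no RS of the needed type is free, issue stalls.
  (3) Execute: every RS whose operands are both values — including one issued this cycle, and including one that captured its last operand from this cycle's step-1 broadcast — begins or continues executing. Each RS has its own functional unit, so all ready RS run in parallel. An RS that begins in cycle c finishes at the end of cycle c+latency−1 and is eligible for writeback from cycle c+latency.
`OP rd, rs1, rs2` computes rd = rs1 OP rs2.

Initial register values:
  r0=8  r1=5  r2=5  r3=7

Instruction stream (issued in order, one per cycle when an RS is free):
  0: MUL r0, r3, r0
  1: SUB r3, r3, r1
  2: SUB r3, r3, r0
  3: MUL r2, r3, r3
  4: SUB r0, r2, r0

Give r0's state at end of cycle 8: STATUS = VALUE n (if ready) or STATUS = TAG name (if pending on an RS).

STATUS = TAG Add1

  c1: issue MUL r0<-Mul1  regs: r0:Mul1,r1:5,r2:5,r3:7
  c2: issue SUB r3<-Add1  regs: r0:Mul1,r1:5,r2:5,r3:Add1
  c3: issue SUB r3<-Add2  regs: r0:Mul1,r1:5,r2:5,r3:Add2
  c4: issue MUL r2<-Mul2  regs: r0:Mul1,r1:5,r2:Mul2,r3:Add2
  c5: CDB Add1=2; issue SUB r0<-Add1  regs: r0:Add1,r1:5,r2:Mul2,r3:Add2
  c6: CDB Mul1=56  regs: r0:Add1,r1:5,r2:Mul2,r3:Add2
  c7: -  regs: r0:Add1,r1:5,r2:Mul2,r3:Add2
  c8: -  regs: r0:Add1,r1:5,r2:Mul2,r3:Add2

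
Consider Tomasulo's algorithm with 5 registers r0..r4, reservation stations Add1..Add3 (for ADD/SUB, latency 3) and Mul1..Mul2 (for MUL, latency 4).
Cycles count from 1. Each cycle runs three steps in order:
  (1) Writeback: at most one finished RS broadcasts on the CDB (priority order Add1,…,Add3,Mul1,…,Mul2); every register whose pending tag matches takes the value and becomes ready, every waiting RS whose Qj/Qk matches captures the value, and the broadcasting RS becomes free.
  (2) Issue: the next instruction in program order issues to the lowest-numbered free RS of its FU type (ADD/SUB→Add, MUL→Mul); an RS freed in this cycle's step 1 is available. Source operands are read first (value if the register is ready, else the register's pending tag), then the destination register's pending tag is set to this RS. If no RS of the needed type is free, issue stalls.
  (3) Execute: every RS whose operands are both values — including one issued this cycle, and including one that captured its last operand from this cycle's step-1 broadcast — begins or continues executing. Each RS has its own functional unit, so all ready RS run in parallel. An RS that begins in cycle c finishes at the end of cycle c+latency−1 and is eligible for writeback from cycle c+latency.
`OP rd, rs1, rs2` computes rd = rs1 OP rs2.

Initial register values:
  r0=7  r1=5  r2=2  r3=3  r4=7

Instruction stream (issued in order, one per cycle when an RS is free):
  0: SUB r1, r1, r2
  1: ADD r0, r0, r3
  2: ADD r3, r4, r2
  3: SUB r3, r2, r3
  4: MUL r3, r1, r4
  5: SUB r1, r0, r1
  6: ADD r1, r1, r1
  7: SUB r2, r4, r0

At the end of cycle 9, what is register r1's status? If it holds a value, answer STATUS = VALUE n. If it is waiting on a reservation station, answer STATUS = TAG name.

STATUS = TAG Add3

  c1: issue SUB r1<-Add1  regs: r0:7,r1:Add1,r2:2,r3:3,r4:7
  c2: issue ADD r0<-Add2  regs: r0:Add2,r1:Add1,r2:2,r3:3,r4:7
  c3: issue ADD r3<-Add3  regs: r0:Add2,r1:Add1,r2:2,r3:Add3,r4:7
  c4: CDB Add1=3; issue SUB r3<-Add1  regs: r0:Add2,r1:3,r2:2,r3:Add1,r4:7
  c5: CDB Add2=10; issue MUL r3<-Mul1  regs: r0:10,r1:3,r2:2,r3:Mul1,r4:7
  c6: CDB Add3=9; issue SUB r1<-Add2  regs: r0:10,r1:Add2,r2:2,r3:Mul1,r4:7
  c7: issue ADD r1<-Add3  regs: r0:10,r1:Add3,r2:2,r3:Mul1,r4:7
  c8: stall  regs: r0:10,r1:Add3,r2:2,r3:Mul1,r4:7
  c9: CDB Add1=-7; issue SUB r2<-Add1  regs: r0:10,r1:Add3,r2:Add1,r3:Mul1,r4:7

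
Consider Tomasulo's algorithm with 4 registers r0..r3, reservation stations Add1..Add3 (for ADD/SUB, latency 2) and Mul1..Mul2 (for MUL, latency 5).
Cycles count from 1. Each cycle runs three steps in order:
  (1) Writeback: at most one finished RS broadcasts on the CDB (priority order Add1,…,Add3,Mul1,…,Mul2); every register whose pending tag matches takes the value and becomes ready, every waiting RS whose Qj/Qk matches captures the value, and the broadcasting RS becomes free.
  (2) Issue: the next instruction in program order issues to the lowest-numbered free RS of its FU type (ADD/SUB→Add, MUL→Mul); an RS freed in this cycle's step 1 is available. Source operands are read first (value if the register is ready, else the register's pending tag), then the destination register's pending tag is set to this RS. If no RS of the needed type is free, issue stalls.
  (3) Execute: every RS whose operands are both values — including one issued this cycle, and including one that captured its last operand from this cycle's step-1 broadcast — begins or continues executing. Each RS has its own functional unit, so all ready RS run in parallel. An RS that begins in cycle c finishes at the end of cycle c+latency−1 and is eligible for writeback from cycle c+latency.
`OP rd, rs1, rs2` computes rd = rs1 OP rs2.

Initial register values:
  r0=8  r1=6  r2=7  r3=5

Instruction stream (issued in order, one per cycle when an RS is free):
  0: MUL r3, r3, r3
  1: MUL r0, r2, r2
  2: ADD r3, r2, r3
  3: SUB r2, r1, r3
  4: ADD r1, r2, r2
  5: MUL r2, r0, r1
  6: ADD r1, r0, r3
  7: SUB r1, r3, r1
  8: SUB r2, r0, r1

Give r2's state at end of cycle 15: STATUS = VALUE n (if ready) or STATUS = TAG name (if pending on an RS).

STATUS = VALUE 98

  c1: issue MUL r3<-Mul1  regs: r0:8,r1:6,r2:7,r3:Mul1
  c2: issue MUL r0<-Mul2  regs: r0:Mul2,r1:6,r2:7,r3:Mul1
  c3: issue ADD r3<-Add1  regs: r0:Mul2,r1:6,r2:7,r3:Add1
  c4: issue SUB r2<-Add2  regs: r0:Mul2,r1:6,r2:Add2,r3:Add1
  c5: issue ADD r1<-Add3  regs: r0:Mul2,r1:Add3,r2:Add2,r3:Add1
  c6: CDB Mul1=25; issue MUL r2<-Mul1  regs: r0:Mul2,r1:Add3,r2:Mul1,r3:Add1
  c7: CDB Mul2=49; stall  regs: r0:49,r1:Add3,r2:Mul1,r3:Add1
  c8: CDB Add1=32; issue ADD r1<-Add1  regs: r0:49,r1:Add1,r2:Mul1,r3:32
  c9: stall  regs: r0:49,r1:Add1,r2:Mul1,r3:32
  c10: CDB Add1=81; issue SUB r1<-Add1  regs: r0:49,r1:Add1,r2:Mul1,r3:32
  c11: CDB Add2=-26; issue SUB r2<-Add2  regs: r0:49,r1:Add1,r2:Add2,r3:32
  c12: CDB Add1=-49  regs: r0:49,r1:-49,r2:Add2,r3:32
  c13: CDB Add3=-52  regs: r0:49,r1:-49,r2:Add2,r3:32
  c14: CDB Add2=98  regs: r0:49,r1:-49,r2:98,r3:32
  c15: -  regs: r0:49,r1:-49,r2:98,r3:32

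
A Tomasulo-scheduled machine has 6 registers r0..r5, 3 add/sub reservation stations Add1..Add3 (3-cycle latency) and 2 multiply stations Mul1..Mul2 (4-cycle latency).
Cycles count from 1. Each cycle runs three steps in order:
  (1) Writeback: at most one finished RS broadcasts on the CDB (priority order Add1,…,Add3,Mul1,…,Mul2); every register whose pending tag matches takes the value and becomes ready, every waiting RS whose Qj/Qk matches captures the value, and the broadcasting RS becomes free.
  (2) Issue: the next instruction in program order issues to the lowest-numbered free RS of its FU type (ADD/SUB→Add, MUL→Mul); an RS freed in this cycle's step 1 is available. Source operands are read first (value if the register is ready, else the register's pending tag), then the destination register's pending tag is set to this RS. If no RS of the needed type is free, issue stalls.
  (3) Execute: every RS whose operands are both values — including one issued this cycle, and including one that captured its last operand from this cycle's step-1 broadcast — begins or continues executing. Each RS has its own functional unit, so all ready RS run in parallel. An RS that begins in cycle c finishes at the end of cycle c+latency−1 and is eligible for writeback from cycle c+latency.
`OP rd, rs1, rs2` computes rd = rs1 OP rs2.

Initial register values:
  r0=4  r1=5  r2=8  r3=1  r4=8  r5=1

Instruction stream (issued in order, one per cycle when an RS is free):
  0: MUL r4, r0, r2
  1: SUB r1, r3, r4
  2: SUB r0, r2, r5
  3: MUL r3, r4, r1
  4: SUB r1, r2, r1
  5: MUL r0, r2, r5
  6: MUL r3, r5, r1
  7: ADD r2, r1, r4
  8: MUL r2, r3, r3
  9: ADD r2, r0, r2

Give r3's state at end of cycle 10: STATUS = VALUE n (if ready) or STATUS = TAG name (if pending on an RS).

STATUS = TAG Mul1

cycle 1: issue MUL r4<-Mul1 // r0:4,r1:5,r2:8,r3:1,r4:Mul1,r5:1
cycle 2: issue SUB r1<-Add1 // r0:4,r1:Add1,r2:8,r3:1,r4:Mul1,r5:1
cycle 3: issue SUB r0<-Add2 // r0:Add2,r1:Add1,r2:8,r3:1,r4:Mul1,r5:1
cycle 4: issue MUL r3<-Mul2 // r0:Add2,r1:Add1,r2:8,r3:Mul2,r4:Mul1,r5:1
cycle 5: CDB Mul1=32; issue SUB r1<-Add3 // r0:Add2,r1:Add3,r2:8,r3:Mul2,r4:32,r5:1
cycle 6: CDB Add2=7; issue MUL r0<-Mul1 // r0:Mul1,r1:Add3,r2:8,r3:Mul2,r4:32,r5:1
cycle 7: stall // r0:Mul1,r1:Add3,r2:8,r3:Mul2,r4:32,r5:1
cycle 8: CDB Add1=-31; stall // r0:Mul1,r1:Add3,r2:8,r3:Mul2,r4:32,r5:1
cycle 9: stall // r0:Mul1,r1:Add3,r2:8,r3:Mul2,r4:32,r5:1
cycle 10: CDB Mul1=8; issue MUL r3<-Mul1 // r0:8,r1:Add3,r2:8,r3:Mul1,r4:32,r5:1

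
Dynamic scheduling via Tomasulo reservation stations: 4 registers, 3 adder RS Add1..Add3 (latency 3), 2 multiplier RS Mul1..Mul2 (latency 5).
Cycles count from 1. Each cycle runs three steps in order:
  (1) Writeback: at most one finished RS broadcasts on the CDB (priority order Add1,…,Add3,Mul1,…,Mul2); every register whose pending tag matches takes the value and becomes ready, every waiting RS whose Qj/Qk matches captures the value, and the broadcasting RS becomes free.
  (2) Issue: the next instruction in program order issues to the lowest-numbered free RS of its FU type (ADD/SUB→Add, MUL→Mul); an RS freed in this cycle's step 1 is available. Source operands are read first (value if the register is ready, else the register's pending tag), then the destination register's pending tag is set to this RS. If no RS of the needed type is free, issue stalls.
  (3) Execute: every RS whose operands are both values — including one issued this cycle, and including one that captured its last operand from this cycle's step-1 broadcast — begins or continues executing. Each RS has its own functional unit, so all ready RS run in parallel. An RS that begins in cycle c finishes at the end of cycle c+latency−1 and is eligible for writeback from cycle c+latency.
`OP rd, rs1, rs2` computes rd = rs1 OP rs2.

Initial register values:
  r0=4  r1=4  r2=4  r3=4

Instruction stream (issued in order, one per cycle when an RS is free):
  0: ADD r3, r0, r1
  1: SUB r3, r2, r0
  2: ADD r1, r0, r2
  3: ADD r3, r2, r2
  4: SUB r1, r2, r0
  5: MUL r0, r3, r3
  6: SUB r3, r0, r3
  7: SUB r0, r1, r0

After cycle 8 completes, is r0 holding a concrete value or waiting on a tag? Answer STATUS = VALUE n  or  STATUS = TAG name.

  c1: issue ADD r3<-Add1  regs: r0:4,r1:4,r2:4,r3:Add1
  c2: issue SUB r3<-Add2  regs: r0:4,r1:4,r2:4,r3:Add2
  c3: issue ADD r1<-Add3  regs: r0:4,r1:Add3,r2:4,r3:Add2
  c4: CDB Add1=8; issue ADD r3<-Add1  regs: r0:4,r1:Add3,r2:4,r3:Add1
  c5: CDB Add2=0; issue SUB r1<-Add2  regs: r0:4,r1:Add2,r2:4,r3:Add1
  c6: CDB Add3=8; issue MUL r0<-Mul1  regs: r0:Mul1,r1:Add2,r2:4,r3:Add1
  c7: CDB Add1=8; issue SUB r3<-Add1  regs: r0:Mul1,r1:Add2,r2:4,r3:Add1
  c8: CDB Add2=0; issue SUB r0<-Add2  regs: r0:Add2,r1:0,r2:4,r3:Add1

STATUS = TAG Add2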